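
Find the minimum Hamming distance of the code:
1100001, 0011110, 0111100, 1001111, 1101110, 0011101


Comparing all pairs, minimum distance: 2
Can detect 1 errors, correct 0 errors

2


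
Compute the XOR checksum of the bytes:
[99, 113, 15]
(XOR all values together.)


XOR chain: 99 ^ 113 ^ 15 = 29

29


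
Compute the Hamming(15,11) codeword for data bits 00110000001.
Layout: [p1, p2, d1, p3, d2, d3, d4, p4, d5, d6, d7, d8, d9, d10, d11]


Parity bits: p1=0, p2=1, p3=1, p4=1

010101110000001


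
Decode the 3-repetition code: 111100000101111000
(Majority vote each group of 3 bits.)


Groups: 111, 100, 000, 101, 111, 000
Majority votes: 100110

100110


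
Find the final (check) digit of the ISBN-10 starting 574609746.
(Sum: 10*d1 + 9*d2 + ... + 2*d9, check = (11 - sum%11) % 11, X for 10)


Weighted sum: 284
284 mod 11 = 9

Check digit: 2


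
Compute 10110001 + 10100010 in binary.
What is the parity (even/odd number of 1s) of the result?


10110001 = 177
10100010 = 162
Sum = 339 = 101010011
1s count = 5

odd parity (5 ones in 101010011)


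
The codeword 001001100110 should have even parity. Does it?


Number of 1s: 5

No, parity error (5 ones)


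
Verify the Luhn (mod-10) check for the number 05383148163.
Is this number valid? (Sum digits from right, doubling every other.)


Luhn sum = 34
34 mod 10 = 4

Invalid (Luhn sum mod 10 = 4)


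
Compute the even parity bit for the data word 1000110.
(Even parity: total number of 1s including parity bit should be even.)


Number of 1s in data: 3
Parity bit: 1

1


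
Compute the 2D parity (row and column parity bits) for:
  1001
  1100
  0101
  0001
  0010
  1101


Row parities: 000111
Column parities: 1110

Row P: 000111, Col P: 1110, Corner: 1


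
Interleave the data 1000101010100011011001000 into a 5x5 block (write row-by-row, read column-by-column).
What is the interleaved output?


Matrix:
  10001
  01010
  10001
  10110
  01000
Read columns: 1011001001000100101010100

1011001001000100101010100


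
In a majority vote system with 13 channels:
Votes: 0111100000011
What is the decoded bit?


Ones: 6 out of 13
Threshold: 7

0 (6/13 voted 1)


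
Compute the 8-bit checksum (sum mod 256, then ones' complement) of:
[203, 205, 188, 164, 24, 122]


Sum = 906 mod 256 = 138
Complement = 117

117


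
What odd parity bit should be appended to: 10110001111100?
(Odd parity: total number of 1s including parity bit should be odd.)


Number of 1s in data: 8
Parity bit: 1

1


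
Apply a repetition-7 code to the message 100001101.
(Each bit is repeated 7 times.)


Each bit -> 7 copies

111111100000000000000000000000000001111111111111100000001111111


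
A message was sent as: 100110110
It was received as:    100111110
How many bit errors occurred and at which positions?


XOR: 000001000

1 error(s) at position(s): 5


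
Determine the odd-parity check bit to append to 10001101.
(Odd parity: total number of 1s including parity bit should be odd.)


Number of 1s in data: 4
Parity bit: 1

1


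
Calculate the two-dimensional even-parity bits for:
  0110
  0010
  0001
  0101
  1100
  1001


Row parities: 011000
Column parities: 0101

Row P: 011000, Col P: 0101, Corner: 0


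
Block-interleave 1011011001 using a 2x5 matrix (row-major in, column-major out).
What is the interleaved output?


Matrix:
  10110
  11001
Read columns: 1101101001

1101101001


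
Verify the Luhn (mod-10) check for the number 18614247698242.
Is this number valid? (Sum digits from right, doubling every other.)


Luhn sum = 70
70 mod 10 = 0

Valid (Luhn sum mod 10 = 0)


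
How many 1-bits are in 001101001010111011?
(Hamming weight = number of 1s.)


Counting 1s in 001101001010111011

10


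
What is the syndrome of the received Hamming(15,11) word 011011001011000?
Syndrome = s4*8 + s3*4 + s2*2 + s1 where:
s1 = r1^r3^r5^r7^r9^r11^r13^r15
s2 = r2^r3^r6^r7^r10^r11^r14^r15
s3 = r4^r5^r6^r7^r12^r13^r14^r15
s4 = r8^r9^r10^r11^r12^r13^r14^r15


s1=0, s2=0, s3=1, s4=1

Syndrome = 12 (error at position 12)


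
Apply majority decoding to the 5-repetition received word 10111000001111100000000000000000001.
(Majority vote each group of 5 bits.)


Groups: 10111, 00000, 11111, 00000, 00000, 00000, 00001
Majority votes: 1010000

1010000


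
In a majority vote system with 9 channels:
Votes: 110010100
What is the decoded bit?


Ones: 4 out of 9
Threshold: 5

0 (4/9 voted 1)


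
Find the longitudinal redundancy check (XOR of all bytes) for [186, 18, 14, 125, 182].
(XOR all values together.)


XOR chain: 186 ^ 18 ^ 14 ^ 125 ^ 182 = 109

109


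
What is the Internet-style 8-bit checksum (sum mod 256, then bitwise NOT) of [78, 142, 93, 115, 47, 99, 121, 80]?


Sum = 775 mod 256 = 7
Complement = 248

248


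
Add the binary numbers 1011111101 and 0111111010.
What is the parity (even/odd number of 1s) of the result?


1011111101 = 765
0111111010 = 506
Sum = 1271 = 10011110111
1s count = 8

even parity (8 ones in 10011110111)


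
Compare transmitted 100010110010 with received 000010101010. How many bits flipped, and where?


XOR: 100000011000

3 error(s) at position(s): 0, 7, 8


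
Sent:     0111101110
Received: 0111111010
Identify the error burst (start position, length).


XOR: 0000010100

Burst at position 5, length 3


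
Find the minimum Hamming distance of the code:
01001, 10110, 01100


Comparing all pairs, minimum distance: 2
Can detect 1 errors, correct 0 errors

2


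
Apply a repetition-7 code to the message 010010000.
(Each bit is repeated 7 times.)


Each bit -> 7 copies

000000011111110000000000000011111110000000000000000000000000000


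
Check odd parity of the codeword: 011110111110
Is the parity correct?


Number of 1s: 9

Yes, parity is correct (9 ones)


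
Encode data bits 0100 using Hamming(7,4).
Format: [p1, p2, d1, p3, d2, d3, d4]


Parity bits: p1=1, p2=0, p3=1

1001100


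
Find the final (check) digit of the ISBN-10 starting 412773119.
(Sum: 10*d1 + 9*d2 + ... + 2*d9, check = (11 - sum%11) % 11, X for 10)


Weighted sum: 196
196 mod 11 = 9

Check digit: 2


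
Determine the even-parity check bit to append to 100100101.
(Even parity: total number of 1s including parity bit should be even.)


Number of 1s in data: 4
Parity bit: 0

0


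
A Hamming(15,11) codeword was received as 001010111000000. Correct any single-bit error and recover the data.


Syndrome = 0: no error detected

Data: 11011000000 (no errors)


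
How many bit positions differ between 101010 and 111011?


XOR: 010001
Count of 1s: 2

2


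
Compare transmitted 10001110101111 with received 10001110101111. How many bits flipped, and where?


XOR: 00000000000000

0 errors (received matches sent)


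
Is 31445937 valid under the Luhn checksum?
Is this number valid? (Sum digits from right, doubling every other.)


Luhn sum = 42
42 mod 10 = 2

Invalid (Luhn sum mod 10 = 2)


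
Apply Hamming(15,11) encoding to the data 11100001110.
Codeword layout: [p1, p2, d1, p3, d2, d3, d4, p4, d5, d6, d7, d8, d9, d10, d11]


Parity bits: p1=1, p2=1, p3=1, p4=1

111111010001110


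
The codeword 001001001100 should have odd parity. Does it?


Number of 1s: 4

No, parity error (4 ones)


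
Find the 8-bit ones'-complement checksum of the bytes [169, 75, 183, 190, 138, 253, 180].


Sum = 1188 mod 256 = 164
Complement = 91

91


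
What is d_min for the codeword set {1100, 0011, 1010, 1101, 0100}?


Comparing all pairs, minimum distance: 1
Can detect 0 errors, correct 0 errors

1


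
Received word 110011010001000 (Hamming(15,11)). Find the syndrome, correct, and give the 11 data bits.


Syndrome = 4: error at position 4

Data: 01100001000 (corrected bit 4)


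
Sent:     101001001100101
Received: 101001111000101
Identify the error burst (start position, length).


XOR: 000000110100000

Burst at position 6, length 4


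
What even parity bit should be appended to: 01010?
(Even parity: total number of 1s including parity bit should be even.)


Number of 1s in data: 2
Parity bit: 0

0


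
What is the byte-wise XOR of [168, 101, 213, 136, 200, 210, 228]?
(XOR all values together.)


XOR chain: 168 ^ 101 ^ 213 ^ 136 ^ 200 ^ 210 ^ 228 = 110

110


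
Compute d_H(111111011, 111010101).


XOR: 000101110
Count of 1s: 4

4


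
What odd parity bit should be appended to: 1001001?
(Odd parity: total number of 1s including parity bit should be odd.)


Number of 1s in data: 3
Parity bit: 0

0


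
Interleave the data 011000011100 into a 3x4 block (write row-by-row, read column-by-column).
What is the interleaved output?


Matrix:
  0110
  0001
  1100
Read columns: 001101100010

001101100010


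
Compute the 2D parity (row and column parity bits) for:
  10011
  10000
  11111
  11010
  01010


Row parities: 11110
Column parities: 01100

Row P: 11110, Col P: 01100, Corner: 0


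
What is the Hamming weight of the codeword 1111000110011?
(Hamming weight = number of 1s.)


Counting 1s in 1111000110011

8


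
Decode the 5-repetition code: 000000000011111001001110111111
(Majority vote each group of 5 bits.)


Groups: 00000, 00000, 11111, 00100, 11101, 11111
Majority votes: 001011

001011


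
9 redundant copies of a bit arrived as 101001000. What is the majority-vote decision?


Ones: 3 out of 9
Threshold: 5

0 (3/9 voted 1)


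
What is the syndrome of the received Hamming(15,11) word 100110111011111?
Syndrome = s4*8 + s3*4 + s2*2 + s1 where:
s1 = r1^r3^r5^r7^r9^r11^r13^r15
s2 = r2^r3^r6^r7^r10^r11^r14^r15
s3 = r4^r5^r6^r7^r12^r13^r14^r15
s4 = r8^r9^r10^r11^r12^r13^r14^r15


s1=1, s2=0, s3=1, s4=1

Syndrome = 13 (error at position 13)


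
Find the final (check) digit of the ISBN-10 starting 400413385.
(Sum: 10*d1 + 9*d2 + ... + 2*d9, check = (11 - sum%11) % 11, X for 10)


Weighted sum: 135
135 mod 11 = 3

Check digit: 8


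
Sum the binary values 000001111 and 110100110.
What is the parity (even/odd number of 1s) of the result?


000001111 = 15
110100110 = 422
Sum = 437 = 110110101
1s count = 6

even parity (6 ones in 110110101)


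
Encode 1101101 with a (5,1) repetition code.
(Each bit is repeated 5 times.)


Each bit -> 5 copies

11111111110000011111111110000011111


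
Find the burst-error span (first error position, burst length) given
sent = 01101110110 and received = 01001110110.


XOR: 00100000000

Burst at position 2, length 1


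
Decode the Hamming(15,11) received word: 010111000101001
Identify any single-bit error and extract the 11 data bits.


Syndrome = 12: error at position 12

Data: 01100100001 (corrected bit 12)


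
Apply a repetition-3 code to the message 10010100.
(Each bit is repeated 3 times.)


Each bit -> 3 copies

111000000111000111000000


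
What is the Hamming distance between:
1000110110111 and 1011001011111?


XOR: 0011111101000
Count of 1s: 7

7


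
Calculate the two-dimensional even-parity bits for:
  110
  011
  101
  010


Row parities: 0001
Column parities: 010

Row P: 0001, Col P: 010, Corner: 1


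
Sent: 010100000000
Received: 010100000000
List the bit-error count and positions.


XOR: 000000000000

0 errors (received matches sent)


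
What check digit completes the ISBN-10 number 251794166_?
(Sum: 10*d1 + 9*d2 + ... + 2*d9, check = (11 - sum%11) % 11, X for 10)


Weighted sum: 230
230 mod 11 = 10

Check digit: 1


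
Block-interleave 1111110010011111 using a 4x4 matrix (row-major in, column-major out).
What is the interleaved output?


Matrix:
  1111
  1100
  1001
  1111
Read columns: 1111110110011011

1111110110011011


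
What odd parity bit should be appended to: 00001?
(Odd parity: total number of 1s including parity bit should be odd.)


Number of 1s in data: 1
Parity bit: 0

0


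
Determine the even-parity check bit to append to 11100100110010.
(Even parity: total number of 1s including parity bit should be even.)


Number of 1s in data: 7
Parity bit: 1

1


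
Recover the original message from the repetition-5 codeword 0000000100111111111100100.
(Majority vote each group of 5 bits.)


Groups: 00000, 00100, 11111, 11111, 00100
Majority votes: 00110

00110


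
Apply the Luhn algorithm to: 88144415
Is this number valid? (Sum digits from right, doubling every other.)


Luhn sum = 40
40 mod 10 = 0

Valid (Luhn sum mod 10 = 0)


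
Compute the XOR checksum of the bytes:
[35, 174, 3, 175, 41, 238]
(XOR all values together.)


XOR chain: 35 ^ 174 ^ 3 ^ 175 ^ 41 ^ 238 = 230

230


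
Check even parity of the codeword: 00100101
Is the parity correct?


Number of 1s: 3

No, parity error (3 ones)


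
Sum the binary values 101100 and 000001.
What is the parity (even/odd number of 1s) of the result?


101100 = 44
000001 = 1
Sum = 45 = 101101
1s count = 4

even parity (4 ones in 101101)


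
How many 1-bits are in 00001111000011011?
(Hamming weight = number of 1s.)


Counting 1s in 00001111000011011

8


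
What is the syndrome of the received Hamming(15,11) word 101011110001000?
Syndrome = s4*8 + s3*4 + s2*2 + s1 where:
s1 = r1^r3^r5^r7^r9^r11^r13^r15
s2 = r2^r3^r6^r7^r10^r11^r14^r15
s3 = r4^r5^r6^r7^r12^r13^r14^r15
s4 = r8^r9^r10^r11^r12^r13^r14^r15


s1=0, s2=1, s3=0, s4=0

Syndrome = 2 (error at position 2)


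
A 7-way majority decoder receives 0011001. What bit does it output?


Ones: 3 out of 7
Threshold: 4

0 (3/7 voted 1)


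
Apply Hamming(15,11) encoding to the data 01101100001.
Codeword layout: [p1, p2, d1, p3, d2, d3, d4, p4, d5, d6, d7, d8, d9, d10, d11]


Parity bits: p1=1, p2=1, p3=1, p4=1

110111011100001


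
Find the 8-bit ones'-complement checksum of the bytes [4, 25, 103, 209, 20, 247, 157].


Sum = 765 mod 256 = 253
Complement = 2

2


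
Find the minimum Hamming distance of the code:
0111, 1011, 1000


Comparing all pairs, minimum distance: 2
Can detect 1 errors, correct 0 errors

2


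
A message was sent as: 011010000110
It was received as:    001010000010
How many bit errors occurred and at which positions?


XOR: 010000000100

2 error(s) at position(s): 1, 9


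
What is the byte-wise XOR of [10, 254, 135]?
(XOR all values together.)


XOR chain: 10 ^ 254 ^ 135 = 115

115


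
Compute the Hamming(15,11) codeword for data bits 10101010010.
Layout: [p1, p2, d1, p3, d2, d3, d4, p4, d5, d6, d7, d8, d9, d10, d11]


Parity bits: p1=1, p2=0, p3=0, p4=1

101001011010010


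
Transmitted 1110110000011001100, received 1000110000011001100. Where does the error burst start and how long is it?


XOR: 0110000000000000000

Burst at position 1, length 2


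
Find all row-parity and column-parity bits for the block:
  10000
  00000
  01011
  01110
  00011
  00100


Row parities: 101101
Column parities: 10010

Row P: 101101, Col P: 10010, Corner: 0


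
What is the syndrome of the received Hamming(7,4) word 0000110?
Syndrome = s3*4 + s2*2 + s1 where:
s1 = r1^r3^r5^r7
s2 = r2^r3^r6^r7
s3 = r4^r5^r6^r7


s1=1, s2=1, s3=0

Syndrome = 3 (error at position 3)


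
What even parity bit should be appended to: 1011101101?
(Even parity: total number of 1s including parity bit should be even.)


Number of 1s in data: 7
Parity bit: 1

1


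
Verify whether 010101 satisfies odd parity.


Number of 1s: 3

Yes, parity is correct (3 ones)


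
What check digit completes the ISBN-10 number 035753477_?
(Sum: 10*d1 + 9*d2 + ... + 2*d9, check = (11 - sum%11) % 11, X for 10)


Weighted sum: 212
212 mod 11 = 3

Check digit: 8


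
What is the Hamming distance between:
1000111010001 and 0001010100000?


XOR: 1001101110001
Count of 1s: 7

7


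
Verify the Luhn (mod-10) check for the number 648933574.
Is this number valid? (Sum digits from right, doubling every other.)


Luhn sum = 54
54 mod 10 = 4

Invalid (Luhn sum mod 10 = 4)


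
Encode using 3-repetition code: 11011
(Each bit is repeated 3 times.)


Each bit -> 3 copies

111111000111111


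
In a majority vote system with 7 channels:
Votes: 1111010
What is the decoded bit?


Ones: 5 out of 7
Threshold: 4

1 (5/7 voted 1)


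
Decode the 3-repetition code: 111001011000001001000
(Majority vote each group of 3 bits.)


Groups: 111, 001, 011, 000, 001, 001, 000
Majority votes: 1010000

1010000


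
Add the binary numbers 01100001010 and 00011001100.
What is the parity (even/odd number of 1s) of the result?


01100001010 = 778
00011001100 = 204
Sum = 982 = 1111010110
1s count = 7

odd parity (7 ones in 1111010110)


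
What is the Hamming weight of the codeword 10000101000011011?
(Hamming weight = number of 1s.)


Counting 1s in 10000101000011011

7


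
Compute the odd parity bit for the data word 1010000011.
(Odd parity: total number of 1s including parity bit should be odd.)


Number of 1s in data: 4
Parity bit: 1

1


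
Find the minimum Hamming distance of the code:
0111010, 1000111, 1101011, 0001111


Comparing all pairs, minimum distance: 2
Can detect 1 errors, correct 0 errors

2


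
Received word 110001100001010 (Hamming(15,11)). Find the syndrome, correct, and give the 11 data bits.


Syndrome = 0: no error detected

Data: 00110001010 (no errors)


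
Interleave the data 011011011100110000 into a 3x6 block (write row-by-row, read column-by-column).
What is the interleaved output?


Matrix:
  011011
  011100
  110000
Read columns: 001111110010100100

001111110010100100


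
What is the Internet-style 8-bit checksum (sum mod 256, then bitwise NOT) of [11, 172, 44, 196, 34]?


Sum = 457 mod 256 = 201
Complement = 54

54


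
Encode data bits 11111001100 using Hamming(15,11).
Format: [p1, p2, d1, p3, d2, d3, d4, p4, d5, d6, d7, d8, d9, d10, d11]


Parity bits: p1=1, p2=1, p3=1, p4=1

111111111001100


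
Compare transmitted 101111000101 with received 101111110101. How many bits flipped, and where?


XOR: 000000110000

2 error(s) at position(s): 6, 7


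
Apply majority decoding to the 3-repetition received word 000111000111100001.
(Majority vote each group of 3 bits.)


Groups: 000, 111, 000, 111, 100, 001
Majority votes: 010100

010100


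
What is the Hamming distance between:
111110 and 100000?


XOR: 011110
Count of 1s: 4

4


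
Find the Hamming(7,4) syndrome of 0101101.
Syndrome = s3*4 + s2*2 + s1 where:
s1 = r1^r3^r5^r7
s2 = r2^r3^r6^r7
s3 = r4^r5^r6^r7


s1=0, s2=0, s3=1

Syndrome = 4 (error at position 4)


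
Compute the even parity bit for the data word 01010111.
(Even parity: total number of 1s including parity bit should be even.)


Number of 1s in data: 5
Parity bit: 1

1


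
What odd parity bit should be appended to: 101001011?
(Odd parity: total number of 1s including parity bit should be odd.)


Number of 1s in data: 5
Parity bit: 0

0


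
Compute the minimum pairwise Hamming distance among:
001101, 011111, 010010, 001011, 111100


Comparing all pairs, minimum distance: 2
Can detect 1 errors, correct 0 errors

2


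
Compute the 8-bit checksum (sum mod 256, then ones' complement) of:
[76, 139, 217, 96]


Sum = 528 mod 256 = 16
Complement = 239

239


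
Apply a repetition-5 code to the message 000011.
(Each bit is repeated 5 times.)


Each bit -> 5 copies

000000000000000000001111111111


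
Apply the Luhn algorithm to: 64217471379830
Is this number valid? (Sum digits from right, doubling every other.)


Luhn sum = 63
63 mod 10 = 3

Invalid (Luhn sum mod 10 = 3)


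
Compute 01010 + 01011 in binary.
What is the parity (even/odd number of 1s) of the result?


01010 = 10
01011 = 11
Sum = 21 = 10101
1s count = 3

odd parity (3 ones in 10101)


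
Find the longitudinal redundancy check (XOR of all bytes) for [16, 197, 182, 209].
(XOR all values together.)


XOR chain: 16 ^ 197 ^ 182 ^ 209 = 178

178


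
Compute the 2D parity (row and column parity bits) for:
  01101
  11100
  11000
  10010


Row parities: 1100
Column parities: 11011

Row P: 1100, Col P: 11011, Corner: 0


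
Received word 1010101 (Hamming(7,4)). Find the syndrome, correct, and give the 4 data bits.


Syndrome = 0: no error detected

Data: 1101 (no errors)


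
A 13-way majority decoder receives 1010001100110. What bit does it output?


Ones: 6 out of 13
Threshold: 7

0 (6/13 voted 1)


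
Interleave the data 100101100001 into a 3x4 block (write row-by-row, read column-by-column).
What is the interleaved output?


Matrix:
  1001
  0110
  0001
Read columns: 100010010101

100010010101


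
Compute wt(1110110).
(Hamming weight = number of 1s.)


Counting 1s in 1110110

5


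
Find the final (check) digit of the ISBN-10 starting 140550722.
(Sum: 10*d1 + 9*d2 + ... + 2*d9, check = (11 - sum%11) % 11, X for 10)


Weighted sum: 149
149 mod 11 = 6

Check digit: 5


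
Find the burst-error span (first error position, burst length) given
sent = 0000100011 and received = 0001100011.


XOR: 0001000000

Burst at position 3, length 1


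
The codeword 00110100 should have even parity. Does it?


Number of 1s: 3

No, parity error (3 ones)


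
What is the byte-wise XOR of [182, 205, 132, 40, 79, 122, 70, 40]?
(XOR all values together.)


XOR chain: 182 ^ 205 ^ 132 ^ 40 ^ 79 ^ 122 ^ 70 ^ 40 = 140

140


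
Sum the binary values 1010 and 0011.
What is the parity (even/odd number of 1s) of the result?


1010 = 10
0011 = 3
Sum = 13 = 1101
1s count = 3

odd parity (3 ones in 1101)


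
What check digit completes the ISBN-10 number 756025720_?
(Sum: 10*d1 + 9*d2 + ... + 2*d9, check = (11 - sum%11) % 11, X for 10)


Weighted sum: 234
234 mod 11 = 3

Check digit: 8


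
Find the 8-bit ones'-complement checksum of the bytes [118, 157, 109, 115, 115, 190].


Sum = 804 mod 256 = 36
Complement = 219

219


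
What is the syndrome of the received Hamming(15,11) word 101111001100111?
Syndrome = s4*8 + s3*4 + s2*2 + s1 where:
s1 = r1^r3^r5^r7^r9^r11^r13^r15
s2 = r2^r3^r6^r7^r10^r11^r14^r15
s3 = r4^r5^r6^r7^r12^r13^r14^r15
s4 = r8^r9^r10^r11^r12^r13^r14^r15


s1=0, s2=1, s3=0, s4=1

Syndrome = 10 (error at position 10)


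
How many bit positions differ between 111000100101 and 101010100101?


XOR: 010010000000
Count of 1s: 2

2


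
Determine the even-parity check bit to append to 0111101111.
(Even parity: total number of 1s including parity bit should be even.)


Number of 1s in data: 8
Parity bit: 0

0


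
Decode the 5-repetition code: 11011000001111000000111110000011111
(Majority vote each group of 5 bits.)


Groups: 11011, 00000, 11110, 00000, 11111, 00000, 11111
Majority votes: 1010101

1010101


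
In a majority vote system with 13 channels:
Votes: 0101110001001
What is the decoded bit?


Ones: 6 out of 13
Threshold: 7

0 (6/13 voted 1)


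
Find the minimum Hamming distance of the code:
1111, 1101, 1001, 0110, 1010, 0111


Comparing all pairs, minimum distance: 1
Can detect 0 errors, correct 0 errors

1


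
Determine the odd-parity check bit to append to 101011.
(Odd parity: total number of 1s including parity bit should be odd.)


Number of 1s in data: 4
Parity bit: 1

1


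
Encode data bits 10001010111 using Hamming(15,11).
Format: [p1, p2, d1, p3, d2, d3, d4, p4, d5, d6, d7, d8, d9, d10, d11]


Parity bits: p1=1, p2=0, p3=1, p4=1

101100011010111


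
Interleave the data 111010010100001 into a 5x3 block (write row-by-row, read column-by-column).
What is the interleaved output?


Matrix:
  111
  010
  010
  100
  001
Read columns: 100101110010001

100101110010001


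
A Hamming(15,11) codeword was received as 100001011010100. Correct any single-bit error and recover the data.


Syndrome = 0: no error detected

Data: 00101010100 (no errors)


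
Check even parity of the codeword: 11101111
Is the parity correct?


Number of 1s: 7

No, parity error (7 ones)


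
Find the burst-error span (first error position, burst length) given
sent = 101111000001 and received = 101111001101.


XOR: 000000001100

Burst at position 8, length 2


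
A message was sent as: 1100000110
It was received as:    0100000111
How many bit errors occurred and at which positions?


XOR: 1000000001

2 error(s) at position(s): 0, 9


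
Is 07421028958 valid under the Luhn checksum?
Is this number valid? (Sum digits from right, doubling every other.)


Luhn sum = 41
41 mod 10 = 1

Invalid (Luhn sum mod 10 = 1)


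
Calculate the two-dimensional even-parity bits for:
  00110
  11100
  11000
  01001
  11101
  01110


Row parities: 010001
Column parities: 11000

Row P: 010001, Col P: 11000, Corner: 0


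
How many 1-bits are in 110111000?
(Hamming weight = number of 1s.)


Counting 1s in 110111000

5


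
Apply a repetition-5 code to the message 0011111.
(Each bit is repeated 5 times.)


Each bit -> 5 copies

00000000001111111111111111111111111


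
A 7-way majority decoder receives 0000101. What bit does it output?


Ones: 2 out of 7
Threshold: 4

0 (2/7 voted 1)


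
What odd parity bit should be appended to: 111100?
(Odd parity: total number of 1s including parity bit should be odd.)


Number of 1s in data: 4
Parity bit: 1

1


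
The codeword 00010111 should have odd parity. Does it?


Number of 1s: 4

No, parity error (4 ones)


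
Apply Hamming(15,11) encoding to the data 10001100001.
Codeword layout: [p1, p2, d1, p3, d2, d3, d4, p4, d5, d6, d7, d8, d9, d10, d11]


Parity bits: p1=1, p2=1, p3=1, p4=1

111100011100001


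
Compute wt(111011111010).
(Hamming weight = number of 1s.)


Counting 1s in 111011111010

9


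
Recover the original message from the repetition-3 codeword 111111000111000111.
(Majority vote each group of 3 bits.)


Groups: 111, 111, 000, 111, 000, 111
Majority votes: 110101

110101


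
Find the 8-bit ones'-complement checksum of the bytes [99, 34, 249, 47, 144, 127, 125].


Sum = 825 mod 256 = 57
Complement = 198

198


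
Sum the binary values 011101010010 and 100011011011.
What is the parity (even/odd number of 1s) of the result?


011101010010 = 1874
100011011011 = 2267
Sum = 4141 = 1000000101101
1s count = 5

odd parity (5 ones in 1000000101101)


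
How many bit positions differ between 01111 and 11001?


XOR: 10110
Count of 1s: 3

3


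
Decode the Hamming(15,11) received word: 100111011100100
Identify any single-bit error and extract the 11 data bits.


Syndrome = 0: no error detected

Data: 01101100100 (no errors)


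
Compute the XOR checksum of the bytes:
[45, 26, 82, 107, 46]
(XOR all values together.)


XOR chain: 45 ^ 26 ^ 82 ^ 107 ^ 46 = 32

32


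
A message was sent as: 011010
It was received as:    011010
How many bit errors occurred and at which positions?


XOR: 000000

0 errors (received matches sent)


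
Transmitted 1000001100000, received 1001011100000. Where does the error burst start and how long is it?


XOR: 0001010000000

Burst at position 3, length 3


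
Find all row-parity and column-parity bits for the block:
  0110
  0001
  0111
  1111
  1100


Row parities: 01100
Column parities: 0011

Row P: 01100, Col P: 0011, Corner: 0


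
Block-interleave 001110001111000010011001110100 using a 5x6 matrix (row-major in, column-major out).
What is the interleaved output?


Matrix:
  001110
  001111
  000010
  011001
  110100
Read columns: 000010001111010110011110001010

000010001111010110011110001010


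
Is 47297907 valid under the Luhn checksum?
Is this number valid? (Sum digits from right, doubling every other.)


Luhn sum = 49
49 mod 10 = 9

Invalid (Luhn sum mod 10 = 9)


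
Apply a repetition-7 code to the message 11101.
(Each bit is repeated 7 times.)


Each bit -> 7 copies

11111111111111111111100000001111111


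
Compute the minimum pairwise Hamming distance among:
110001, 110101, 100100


Comparing all pairs, minimum distance: 1
Can detect 0 errors, correct 0 errors

1


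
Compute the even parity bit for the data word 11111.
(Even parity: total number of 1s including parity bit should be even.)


Number of 1s in data: 5
Parity bit: 1

1


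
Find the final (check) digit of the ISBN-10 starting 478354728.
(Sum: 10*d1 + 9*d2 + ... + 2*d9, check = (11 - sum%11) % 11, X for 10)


Weighted sum: 288
288 mod 11 = 2

Check digit: 9


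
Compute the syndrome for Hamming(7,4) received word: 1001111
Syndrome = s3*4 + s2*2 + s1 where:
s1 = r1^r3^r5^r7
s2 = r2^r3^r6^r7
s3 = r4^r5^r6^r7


s1=1, s2=0, s3=0

Syndrome = 1 (error at position 1)


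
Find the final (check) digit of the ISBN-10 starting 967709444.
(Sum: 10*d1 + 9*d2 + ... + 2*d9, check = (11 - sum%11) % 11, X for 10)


Weighted sum: 330
330 mod 11 = 0

Check digit: 0


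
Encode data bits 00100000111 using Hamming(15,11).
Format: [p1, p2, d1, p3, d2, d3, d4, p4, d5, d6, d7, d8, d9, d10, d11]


Parity bits: p1=0, p2=1, p3=0, p4=1

010001010000111


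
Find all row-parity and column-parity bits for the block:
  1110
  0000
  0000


Row parities: 100
Column parities: 1110

Row P: 100, Col P: 1110, Corner: 1


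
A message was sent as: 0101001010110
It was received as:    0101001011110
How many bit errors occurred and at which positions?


XOR: 0000000001000

1 error(s) at position(s): 9


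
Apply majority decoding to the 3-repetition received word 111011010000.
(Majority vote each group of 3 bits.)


Groups: 111, 011, 010, 000
Majority votes: 1100

1100


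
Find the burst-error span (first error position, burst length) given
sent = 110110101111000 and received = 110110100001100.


XOR: 000000001110100

Burst at position 8, length 5


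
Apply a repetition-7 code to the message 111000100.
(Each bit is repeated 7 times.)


Each bit -> 7 copies

111111111111111111111000000000000000000000111111100000000000000


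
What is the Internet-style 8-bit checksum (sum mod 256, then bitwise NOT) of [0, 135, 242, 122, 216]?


Sum = 715 mod 256 = 203
Complement = 52

52


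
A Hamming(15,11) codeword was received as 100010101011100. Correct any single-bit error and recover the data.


Syndrome = 0: no error detected

Data: 01011011100 (no errors)


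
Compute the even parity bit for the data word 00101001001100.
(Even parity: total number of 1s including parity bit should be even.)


Number of 1s in data: 5
Parity bit: 1

1


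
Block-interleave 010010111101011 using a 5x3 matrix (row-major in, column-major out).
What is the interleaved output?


Matrix:
  010
  010
  111
  101
  011
Read columns: 001101110100111

001101110100111


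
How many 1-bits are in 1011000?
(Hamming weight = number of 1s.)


Counting 1s in 1011000

3


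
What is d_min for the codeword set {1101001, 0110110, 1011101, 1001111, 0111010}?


Comparing all pairs, minimum distance: 2
Can detect 1 errors, correct 0 errors

2


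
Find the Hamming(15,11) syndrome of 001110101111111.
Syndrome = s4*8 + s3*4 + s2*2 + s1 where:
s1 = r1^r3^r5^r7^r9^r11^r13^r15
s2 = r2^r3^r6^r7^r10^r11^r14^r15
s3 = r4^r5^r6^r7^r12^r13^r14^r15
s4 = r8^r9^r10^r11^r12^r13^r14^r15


s1=1, s2=0, s3=1, s4=1

Syndrome = 13 (error at position 13)


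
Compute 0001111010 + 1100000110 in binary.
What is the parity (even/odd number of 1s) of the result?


0001111010 = 122
1100000110 = 774
Sum = 896 = 1110000000
1s count = 3

odd parity (3 ones in 1110000000)


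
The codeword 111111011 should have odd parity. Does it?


Number of 1s: 8

No, parity error (8 ones)


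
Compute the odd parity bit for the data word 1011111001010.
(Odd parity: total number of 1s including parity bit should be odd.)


Number of 1s in data: 8
Parity bit: 1

1


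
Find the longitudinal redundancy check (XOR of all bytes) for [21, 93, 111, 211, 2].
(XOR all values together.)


XOR chain: 21 ^ 93 ^ 111 ^ 211 ^ 2 = 246

246


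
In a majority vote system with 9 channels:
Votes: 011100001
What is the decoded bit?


Ones: 4 out of 9
Threshold: 5

0 (4/9 voted 1)


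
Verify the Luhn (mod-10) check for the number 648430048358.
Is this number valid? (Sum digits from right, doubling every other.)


Luhn sum = 47
47 mod 10 = 7

Invalid (Luhn sum mod 10 = 7)


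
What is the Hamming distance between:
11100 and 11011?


XOR: 00111
Count of 1s: 3

3


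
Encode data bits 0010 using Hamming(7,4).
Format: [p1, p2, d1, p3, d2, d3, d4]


Parity bits: p1=0, p2=1, p3=1

0101010


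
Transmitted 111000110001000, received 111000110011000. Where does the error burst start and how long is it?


XOR: 000000000010000

Burst at position 10, length 1


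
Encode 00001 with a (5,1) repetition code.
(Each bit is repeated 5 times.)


Each bit -> 5 copies

0000000000000000000011111


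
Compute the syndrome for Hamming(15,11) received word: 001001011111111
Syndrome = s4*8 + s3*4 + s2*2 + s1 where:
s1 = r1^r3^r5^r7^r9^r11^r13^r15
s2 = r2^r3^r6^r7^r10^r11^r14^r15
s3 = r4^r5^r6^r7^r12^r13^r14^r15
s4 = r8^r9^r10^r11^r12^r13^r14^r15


s1=1, s2=0, s3=1, s4=0

Syndrome = 5 (error at position 5)


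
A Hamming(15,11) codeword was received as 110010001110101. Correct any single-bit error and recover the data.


Syndrome = 12: error at position 12

Data: 01001111101 (corrected bit 12)


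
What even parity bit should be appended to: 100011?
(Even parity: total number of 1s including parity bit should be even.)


Number of 1s in data: 3
Parity bit: 1

1


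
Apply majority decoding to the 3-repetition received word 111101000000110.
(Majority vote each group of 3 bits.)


Groups: 111, 101, 000, 000, 110
Majority votes: 11001

11001


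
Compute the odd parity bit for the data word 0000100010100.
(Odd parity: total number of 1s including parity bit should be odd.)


Number of 1s in data: 3
Parity bit: 0

0


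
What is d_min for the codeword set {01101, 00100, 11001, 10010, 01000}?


Comparing all pairs, minimum distance: 2
Can detect 1 errors, correct 0 errors

2


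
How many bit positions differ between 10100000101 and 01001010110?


XOR: 11101010011
Count of 1s: 7

7


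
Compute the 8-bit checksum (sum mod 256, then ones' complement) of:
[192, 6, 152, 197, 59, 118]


Sum = 724 mod 256 = 212
Complement = 43

43


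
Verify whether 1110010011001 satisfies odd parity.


Number of 1s: 7

Yes, parity is correct (7 ones)


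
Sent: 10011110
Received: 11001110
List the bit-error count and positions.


XOR: 01010000

2 error(s) at position(s): 1, 3


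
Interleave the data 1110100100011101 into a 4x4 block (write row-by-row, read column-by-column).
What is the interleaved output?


Matrix:
  1110
  1001
  0001
  1101
Read columns: 1101100110000111

1101100110000111


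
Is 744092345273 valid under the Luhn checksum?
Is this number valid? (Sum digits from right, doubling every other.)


Luhn sum = 49
49 mod 10 = 9

Invalid (Luhn sum mod 10 = 9)


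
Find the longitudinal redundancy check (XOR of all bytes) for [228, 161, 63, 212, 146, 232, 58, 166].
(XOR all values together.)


XOR chain: 228 ^ 161 ^ 63 ^ 212 ^ 146 ^ 232 ^ 58 ^ 166 = 72

72


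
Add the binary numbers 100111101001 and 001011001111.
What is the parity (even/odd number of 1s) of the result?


100111101001 = 2537
001011001111 = 719
Sum = 3256 = 110010111000
1s count = 6

even parity (6 ones in 110010111000)


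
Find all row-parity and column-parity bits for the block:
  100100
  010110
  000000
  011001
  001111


Row parities: 01010
Column parities: 100100

Row P: 01010, Col P: 100100, Corner: 0


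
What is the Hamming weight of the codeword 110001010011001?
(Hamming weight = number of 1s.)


Counting 1s in 110001010011001

7


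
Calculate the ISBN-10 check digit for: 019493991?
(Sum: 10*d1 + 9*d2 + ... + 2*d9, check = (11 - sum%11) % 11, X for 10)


Weighted sum: 243
243 mod 11 = 1

Check digit: X


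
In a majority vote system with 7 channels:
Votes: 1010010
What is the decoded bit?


Ones: 3 out of 7
Threshold: 4

0 (3/7 voted 1)


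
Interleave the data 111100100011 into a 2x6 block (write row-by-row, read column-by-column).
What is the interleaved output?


Matrix:
  111100
  100011
Read columns: 111010100101

111010100101


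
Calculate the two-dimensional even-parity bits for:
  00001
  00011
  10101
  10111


Row parities: 1010
Column parities: 00000

Row P: 1010, Col P: 00000, Corner: 0


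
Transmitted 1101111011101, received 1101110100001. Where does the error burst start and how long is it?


XOR: 0000001111100

Burst at position 6, length 5


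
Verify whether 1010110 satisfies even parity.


Number of 1s: 4

Yes, parity is correct (4 ones)


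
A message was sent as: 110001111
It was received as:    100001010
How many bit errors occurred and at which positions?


XOR: 010000101

3 error(s) at position(s): 1, 6, 8


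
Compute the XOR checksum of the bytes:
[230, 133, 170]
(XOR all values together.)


XOR chain: 230 ^ 133 ^ 170 = 201

201


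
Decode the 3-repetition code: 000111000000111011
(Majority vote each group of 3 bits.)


Groups: 000, 111, 000, 000, 111, 011
Majority votes: 010011

010011


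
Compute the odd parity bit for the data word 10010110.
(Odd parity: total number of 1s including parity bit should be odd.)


Number of 1s in data: 4
Parity bit: 1

1


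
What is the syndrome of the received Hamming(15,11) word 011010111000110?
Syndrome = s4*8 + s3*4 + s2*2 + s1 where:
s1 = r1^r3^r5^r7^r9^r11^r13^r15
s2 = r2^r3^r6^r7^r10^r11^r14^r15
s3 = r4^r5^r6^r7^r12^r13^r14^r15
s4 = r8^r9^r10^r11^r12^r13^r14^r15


s1=1, s2=0, s3=0, s4=0

Syndrome = 1 (error at position 1)


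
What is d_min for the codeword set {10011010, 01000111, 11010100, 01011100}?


Comparing all pairs, minimum distance: 2
Can detect 1 errors, correct 0 errors

2


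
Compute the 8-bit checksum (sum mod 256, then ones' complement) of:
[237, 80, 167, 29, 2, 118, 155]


Sum = 788 mod 256 = 20
Complement = 235

235


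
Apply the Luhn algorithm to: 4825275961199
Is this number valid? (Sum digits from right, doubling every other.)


Luhn sum = 62
62 mod 10 = 2

Invalid (Luhn sum mod 10 = 2)


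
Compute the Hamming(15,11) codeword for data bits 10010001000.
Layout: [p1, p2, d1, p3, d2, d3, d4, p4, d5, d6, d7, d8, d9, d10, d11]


Parity bits: p1=0, p2=0, p3=0, p4=1

001000110001000


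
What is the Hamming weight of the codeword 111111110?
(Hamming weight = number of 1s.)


Counting 1s in 111111110

8


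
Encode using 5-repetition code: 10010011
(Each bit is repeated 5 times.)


Each bit -> 5 copies

1111100000000001111100000000001111111111


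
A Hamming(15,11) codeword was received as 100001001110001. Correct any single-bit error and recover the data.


Syndrome = 0: no error detected

Data: 00101110001 (no errors)


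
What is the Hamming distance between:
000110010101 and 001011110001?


XOR: 001101100100
Count of 1s: 5

5


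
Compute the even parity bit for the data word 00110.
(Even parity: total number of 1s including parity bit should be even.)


Number of 1s in data: 2
Parity bit: 0

0


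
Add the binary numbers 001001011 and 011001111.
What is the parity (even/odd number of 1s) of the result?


001001011 = 75
011001111 = 207
Sum = 282 = 100011010
1s count = 4

even parity (4 ones in 100011010)


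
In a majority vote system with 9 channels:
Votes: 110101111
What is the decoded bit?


Ones: 7 out of 9
Threshold: 5

1 (7/9 voted 1)
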